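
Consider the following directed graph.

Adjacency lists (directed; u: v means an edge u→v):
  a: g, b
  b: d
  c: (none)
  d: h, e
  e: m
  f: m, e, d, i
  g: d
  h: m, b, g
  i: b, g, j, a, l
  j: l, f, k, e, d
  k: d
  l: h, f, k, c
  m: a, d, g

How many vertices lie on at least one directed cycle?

11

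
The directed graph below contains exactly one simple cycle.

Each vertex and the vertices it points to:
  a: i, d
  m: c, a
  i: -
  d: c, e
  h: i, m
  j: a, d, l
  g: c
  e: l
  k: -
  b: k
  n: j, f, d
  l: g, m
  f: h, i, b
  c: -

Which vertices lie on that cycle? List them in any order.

a, d, e, l, m

DFS with gray/black marking from a:
a gray
  i gray
  i black
  d gray
    c gray
    c black
    e gray
      l gray
        g gray
          g→c: c black — skip
        g black
        m gray
          m→c: c black — skip
          m→a: a is gray → back edge
Back edge closes the cycle a → d → e → l → m → a; its vertices are {a, d, e, l, m}.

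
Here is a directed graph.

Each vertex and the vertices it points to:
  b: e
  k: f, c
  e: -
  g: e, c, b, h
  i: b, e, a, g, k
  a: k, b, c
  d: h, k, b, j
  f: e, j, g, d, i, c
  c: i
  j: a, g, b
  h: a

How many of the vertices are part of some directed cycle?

A vertex is on a directed cycle iff it belongs to a strongly connected component of size ≥ 2 (or has a self-loop).
The vertices on cycles are {a, c, d, f, g, h, i, j, k} — 9 in total.

9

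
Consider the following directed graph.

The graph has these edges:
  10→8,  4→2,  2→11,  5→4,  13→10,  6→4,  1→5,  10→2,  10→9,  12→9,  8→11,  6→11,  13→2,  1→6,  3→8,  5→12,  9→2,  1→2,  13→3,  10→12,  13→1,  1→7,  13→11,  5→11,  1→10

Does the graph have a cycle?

No

DFS with white/gray/black marking, starting from 2:
2 gray
  11 gray
  11 black
2 black
1 gray
  7 gray
  7 black
  5 gray
    4 gray
      4→2: 2 black — skip
    4 black
    12 gray
      9 gray
        9→2: 2 black — skip
      9 black
    12 black
    5→11: 11 black — skip
  5 black
  6 gray
    6→4: 4 black — skip
    6→11: 11 black — skip
  6 black
  1→2: 2 black — skip
  10 gray
    10→2: 2 black — skip
    8 gray
      8→11: 11 black — skip
    8 black
    10→9: 9 black — skip
    10→12: 12 black — skip
  10 black
1 black
3 gray
  3→8: 8 black — skip
3 black
13 gray
  13→11: 11 black — skip
  13→2: 2 black — skip
  13→3: 3 black — skip
  13→10: 10 black — skip
  13→1: 1 black — skip
13 black
Every edge goes to a white or black vertex — no back edge, so the graph is acyclic.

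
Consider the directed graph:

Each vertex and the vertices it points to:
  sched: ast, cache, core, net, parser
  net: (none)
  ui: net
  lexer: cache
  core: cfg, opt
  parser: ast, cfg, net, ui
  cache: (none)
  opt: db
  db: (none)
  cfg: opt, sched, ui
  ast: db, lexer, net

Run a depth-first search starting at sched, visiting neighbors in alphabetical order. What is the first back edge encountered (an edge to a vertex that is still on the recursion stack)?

DFS from sched (visiting neighbors in alphabetical order); mark gray on enter, black on exit:
sched gray
  ast gray
    db gray
    db black
    lexer gray
      cache gray
      cache black
    lexer black
    net gray
    net black
  ast black
  sched→cache: cache black — skip
  core gray
    cfg gray
      opt gray
        opt→db: db black — skip
      opt black
      cfg→sched: sched is gray → back edge
First back edge: cfg → sched.

cfg->sched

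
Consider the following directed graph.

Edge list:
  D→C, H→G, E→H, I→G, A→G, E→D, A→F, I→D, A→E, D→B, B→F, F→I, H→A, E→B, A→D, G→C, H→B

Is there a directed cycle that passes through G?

No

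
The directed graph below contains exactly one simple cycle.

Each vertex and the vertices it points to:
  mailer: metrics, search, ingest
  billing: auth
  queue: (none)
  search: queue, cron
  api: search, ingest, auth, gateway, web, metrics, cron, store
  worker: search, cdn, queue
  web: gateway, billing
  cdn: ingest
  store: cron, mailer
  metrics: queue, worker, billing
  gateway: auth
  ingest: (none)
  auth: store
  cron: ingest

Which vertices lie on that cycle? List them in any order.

DFS with gray/black marking from store:
store gray
  cron gray
    ingest gray
    ingest black
  cron black
  mailer gray
    metrics gray
      queue gray
      queue black
      worker gray
        search gray
          search→queue: queue black — skip
          search→cron: cron black — skip
        search black
        cdn gray
          cdn→ingest: ingest black — skip
        cdn black
        worker→queue: queue black — skip
      worker black
      billing gray
        auth gray
          auth→store: store is gray → back edge
Back edge closes the cycle store → mailer → metrics → billing → auth → store; its vertices are {auth, store, mailer, billing, metrics}.

auth, store, mailer, billing, metrics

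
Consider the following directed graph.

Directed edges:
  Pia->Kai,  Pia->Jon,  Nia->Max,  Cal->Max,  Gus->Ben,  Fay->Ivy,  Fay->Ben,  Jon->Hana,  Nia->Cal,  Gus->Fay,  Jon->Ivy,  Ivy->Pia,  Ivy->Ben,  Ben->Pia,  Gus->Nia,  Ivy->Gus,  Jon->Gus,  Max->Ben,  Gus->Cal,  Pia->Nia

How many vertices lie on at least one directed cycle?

A vertex is on a directed cycle iff it belongs to a strongly connected component of size ≥ 2 (or has a self-loop).
The vertices on cycles are {Ben, Cal, Fay, Gus, Ivy, Jon, Max, Nia, Pia} — 9 in total.

9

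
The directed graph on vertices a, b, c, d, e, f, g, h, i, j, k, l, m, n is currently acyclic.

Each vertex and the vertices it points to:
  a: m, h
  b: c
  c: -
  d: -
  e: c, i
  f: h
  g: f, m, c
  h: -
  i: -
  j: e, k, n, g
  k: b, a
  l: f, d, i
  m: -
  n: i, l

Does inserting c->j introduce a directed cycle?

Yes

Adding c→j creates a cycle iff j can already reach c.
Path from j: j → e → c.
So j → … → c → j is a cycle.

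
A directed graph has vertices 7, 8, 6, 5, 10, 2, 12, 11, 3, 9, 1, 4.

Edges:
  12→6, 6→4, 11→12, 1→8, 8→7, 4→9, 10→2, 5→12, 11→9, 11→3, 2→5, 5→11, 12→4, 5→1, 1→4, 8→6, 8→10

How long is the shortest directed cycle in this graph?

5

For each vertex v, BFS finds the shortest path from v back to v.
The shortest such closed walk is 5 → 1 → 8 → 10 → 2 → 5, length 5.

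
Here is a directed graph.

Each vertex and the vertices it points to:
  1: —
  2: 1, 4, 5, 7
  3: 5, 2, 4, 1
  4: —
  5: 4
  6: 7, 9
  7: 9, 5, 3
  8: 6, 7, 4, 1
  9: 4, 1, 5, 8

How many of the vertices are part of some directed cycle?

A vertex is on a directed cycle iff it belongs to a strongly connected component of size ≥ 2 (or has a self-loop).
The vertices on cycles are {2, 3, 6, 7, 8, 9} — 6 in total.

6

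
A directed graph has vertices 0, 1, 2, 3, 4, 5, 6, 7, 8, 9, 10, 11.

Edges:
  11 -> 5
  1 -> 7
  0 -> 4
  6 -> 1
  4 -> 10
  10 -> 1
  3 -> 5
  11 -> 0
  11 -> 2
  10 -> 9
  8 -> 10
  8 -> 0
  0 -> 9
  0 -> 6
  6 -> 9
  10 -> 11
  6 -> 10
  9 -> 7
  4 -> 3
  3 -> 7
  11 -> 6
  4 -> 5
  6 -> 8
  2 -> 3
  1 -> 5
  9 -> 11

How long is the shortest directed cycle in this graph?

For each vertex v, BFS finds the shortest path from v back to v.
The shortest such closed walk is 11 → 6 → 10 → 11, length 3.

3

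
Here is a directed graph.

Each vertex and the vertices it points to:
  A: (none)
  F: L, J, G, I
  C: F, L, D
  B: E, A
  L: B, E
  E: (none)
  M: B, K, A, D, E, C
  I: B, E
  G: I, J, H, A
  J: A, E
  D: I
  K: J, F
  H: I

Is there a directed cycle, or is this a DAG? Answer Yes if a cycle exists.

DFS with white/gray/black marking, starting from F:
F gray
  L gray
    B gray
      E gray
      E black
      A gray
      A black
    B black
    L→E: E black — skip
  L black
  J gray
    J→A: A black — skip
    J→E: E black — skip
  J black
  G gray
    I gray
      I→B: B black — skip
      I→E: E black — skip
    I black
    G→J: J black — skip
    H gray
      H→I: I black — skip
    H black
    G→A: A black — skip
  G black
  F→I: I black — skip
F black
C gray
  C→F: F black — skip
  C→L: L black — skip
  D gray
    D→I: I black — skip
  D black
C black
M gray
  M→B: B black — skip
  K gray
    K→J: J black — skip
    K→F: F black — skip
  K black
  M→A: A black — skip
  M→D: D black — skip
  M→E: E black — skip
  M→C: C black — skip
M black
Every edge goes to a white or black vertex — no back edge, so the graph is acyclic.

No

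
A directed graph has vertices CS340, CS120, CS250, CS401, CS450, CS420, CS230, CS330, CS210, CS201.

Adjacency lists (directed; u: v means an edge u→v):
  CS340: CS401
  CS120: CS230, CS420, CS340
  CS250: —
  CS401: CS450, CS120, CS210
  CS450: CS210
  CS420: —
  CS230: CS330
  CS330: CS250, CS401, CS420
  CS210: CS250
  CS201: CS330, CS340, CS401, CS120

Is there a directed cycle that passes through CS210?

CS210 lies on a cycle iff there is a path from CS210 back to itself.
Exploring from CS210, it never reaches itself; equivalently, its strongly connected component is a singleton.

No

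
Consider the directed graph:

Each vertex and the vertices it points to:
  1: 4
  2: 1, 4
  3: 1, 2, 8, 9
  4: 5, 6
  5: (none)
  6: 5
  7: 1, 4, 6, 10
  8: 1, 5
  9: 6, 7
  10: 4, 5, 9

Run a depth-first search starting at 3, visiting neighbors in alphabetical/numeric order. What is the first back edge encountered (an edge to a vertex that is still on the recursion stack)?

10->9

DFS from 3 (visiting neighbors in alphabetical/numeric order); mark gray on enter, black on exit:
3 gray
  1 gray
    4 gray
      5 gray
      5 black
      6 gray
        6→5: 5 black — skip
      6 black
    4 black
  1 black
  2 gray
    2→1: 1 black — skip
    2→4: 4 black — skip
  2 black
  8 gray
    8→1: 1 black — skip
    8→5: 5 black — skip
  8 black
  9 gray
    9→6: 6 black — skip
    7 gray
      7→1: 1 black — skip
      7→4: 4 black — skip
      7→6: 6 black — skip
      10 gray
        10→4: 4 black — skip
        10→5: 5 black — skip
        10→9: 9 is gray → back edge
First back edge: 10 → 9.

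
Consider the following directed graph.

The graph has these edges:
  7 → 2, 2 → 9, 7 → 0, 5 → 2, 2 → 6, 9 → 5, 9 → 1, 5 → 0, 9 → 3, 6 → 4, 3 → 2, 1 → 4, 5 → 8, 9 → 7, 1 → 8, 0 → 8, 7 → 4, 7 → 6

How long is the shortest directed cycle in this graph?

3

For each vertex v, BFS finds the shortest path from v back to v.
The shortest such closed walk is 2 → 9 → 3 → 2, length 3.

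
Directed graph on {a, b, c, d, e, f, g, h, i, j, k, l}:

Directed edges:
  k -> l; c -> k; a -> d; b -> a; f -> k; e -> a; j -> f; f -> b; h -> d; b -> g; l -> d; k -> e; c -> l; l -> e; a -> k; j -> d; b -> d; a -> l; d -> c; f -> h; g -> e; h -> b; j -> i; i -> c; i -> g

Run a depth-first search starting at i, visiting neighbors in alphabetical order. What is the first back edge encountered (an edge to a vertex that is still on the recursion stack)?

d->c

DFS from i (visiting neighbors in alphabetical order); mark gray on enter, black on exit:
i gray
  c gray
    k gray
      e gray
        a gray
          d gray
            d→c: c is gray → back edge
First back edge: d → c.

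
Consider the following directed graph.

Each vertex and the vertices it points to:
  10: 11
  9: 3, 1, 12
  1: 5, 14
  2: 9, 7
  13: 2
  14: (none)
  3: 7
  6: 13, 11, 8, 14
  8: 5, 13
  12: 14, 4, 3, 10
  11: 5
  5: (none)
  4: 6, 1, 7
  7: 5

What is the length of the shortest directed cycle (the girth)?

6

For each vertex v, BFS finds the shortest path from v back to v.
The shortest such closed walk is 12 → 4 → 6 → 13 → 2 → 9 → 12, length 6.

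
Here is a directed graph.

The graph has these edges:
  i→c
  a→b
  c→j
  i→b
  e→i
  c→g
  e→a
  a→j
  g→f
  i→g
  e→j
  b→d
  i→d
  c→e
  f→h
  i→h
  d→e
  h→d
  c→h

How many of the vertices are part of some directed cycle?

A vertex is on a directed cycle iff it belongs to a strongly connected component of size ≥ 2 (or has a self-loop).
The vertices on cycles are {a, b, c, d, e, f, g, h, i} — 9 in total.

9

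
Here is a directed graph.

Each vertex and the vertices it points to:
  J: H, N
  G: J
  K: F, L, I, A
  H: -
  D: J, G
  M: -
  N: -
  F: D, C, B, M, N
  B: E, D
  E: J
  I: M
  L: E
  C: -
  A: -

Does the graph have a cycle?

No

DFS with white/gray/black marking, starting from M:
M gray
M black
J gray
  H gray
  H black
  N gray
  N black
J black
G gray
  G→J: J black — skip
G black
K gray
  F gray
    D gray
      D→J: J black — skip
      D→G: G black — skip
    D black
    C gray
    C black
    B gray
      E gray
        E→J: J black — skip
      E black
      B→D: D black — skip
    B black
    F→M: M black — skip
    F→N: N black — skip
  F black
  L gray
    L→E: E black — skip
  L black
  I gray
    I→M: M black — skip
  I black
  A gray
  A black
K black
Every edge goes to a white or black vertex — no back edge, so the graph is acyclic.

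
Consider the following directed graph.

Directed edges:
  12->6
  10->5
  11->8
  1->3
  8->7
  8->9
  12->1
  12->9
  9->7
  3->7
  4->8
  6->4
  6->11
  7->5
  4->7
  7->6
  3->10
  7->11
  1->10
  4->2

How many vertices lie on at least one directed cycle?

A vertex is on a directed cycle iff it belongs to a strongly connected component of size ≥ 2 (or has a self-loop).
The vertices on cycles are {4, 6, 7, 8, 9, 11} — 6 in total.

6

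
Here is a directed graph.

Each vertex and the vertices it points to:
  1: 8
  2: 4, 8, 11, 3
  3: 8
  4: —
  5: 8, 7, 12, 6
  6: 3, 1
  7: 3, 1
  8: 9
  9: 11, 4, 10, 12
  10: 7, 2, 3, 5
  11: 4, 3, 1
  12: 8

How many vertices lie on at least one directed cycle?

11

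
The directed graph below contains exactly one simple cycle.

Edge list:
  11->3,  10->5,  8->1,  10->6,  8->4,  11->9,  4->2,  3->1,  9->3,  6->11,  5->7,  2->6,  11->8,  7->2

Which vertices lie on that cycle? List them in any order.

DFS with gray/black marking from 6:
6 gray
  11 gray
    9 gray
      3 gray
        1 gray
        1 black
      3 black
    9 black
    11→3: 3 black — skip
    8 gray
      4 gray
        2 gray
          2→6: 6 is gray → back edge
Back edge closes the cycle 6 → 11 → 8 → 4 → 2 → 6; its vertices are {2, 4, 6, 8, 11}.

2, 4, 6, 8, 11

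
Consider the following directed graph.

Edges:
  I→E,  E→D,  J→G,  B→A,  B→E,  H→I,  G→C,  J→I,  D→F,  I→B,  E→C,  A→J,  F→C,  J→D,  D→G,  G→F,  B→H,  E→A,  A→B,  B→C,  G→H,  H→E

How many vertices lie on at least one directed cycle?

A vertex is on a directed cycle iff it belongs to a strongly connected component of size ≥ 2 (or has a self-loop).
The vertices on cycles are {A, B, D, E, G, H, I, J} — 8 in total.

8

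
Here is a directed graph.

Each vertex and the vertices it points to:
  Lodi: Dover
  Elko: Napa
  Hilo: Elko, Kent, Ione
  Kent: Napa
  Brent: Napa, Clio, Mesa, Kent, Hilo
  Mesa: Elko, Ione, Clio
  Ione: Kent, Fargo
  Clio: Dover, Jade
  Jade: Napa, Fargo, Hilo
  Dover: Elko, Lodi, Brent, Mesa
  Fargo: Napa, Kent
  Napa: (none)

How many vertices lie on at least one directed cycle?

5

A vertex is on a directed cycle iff it belongs to a strongly connected component of size ≥ 2 (or has a self-loop).
The vertices on cycles are {Clio, Lodi, Mesa, Brent, Dover} — 5 in total.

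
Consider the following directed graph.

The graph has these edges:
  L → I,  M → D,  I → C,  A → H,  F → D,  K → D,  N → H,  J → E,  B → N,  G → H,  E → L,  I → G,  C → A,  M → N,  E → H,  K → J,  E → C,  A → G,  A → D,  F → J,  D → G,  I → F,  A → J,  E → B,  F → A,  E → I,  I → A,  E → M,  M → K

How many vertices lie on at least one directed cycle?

9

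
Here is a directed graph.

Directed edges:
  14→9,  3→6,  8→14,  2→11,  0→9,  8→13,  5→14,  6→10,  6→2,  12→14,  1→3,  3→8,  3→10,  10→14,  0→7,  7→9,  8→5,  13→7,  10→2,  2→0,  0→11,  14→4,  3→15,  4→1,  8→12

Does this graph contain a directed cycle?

DFS with white/gray/black marking, starting from 0:
0 gray
  9 gray
  9 black
  11 gray
  11 black
  7 gray
    7→9: 9 black — skip
  7 black
0 black
1 gray
  3 gray
    10 gray
      2 gray
        2→11: 11 black — skip
        2→0: 0 black — skip
      2 black
      14 gray
        14→9: 9 black — skip
        4 gray
          4→1: 1 is gray → back edge
Back edge found, so a cycle exists: 1 → 3 → 10 → 14 → 4 → 1.

Yes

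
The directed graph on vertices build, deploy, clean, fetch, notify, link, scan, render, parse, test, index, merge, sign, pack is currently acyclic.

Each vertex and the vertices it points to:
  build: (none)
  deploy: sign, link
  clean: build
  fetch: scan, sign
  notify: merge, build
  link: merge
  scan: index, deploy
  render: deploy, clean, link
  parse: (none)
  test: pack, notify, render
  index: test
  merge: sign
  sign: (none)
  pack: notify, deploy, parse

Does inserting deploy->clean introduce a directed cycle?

Adding deploy→clean creates a cycle iff clean can already reach deploy.
Explore from clean: no path reaches deploy. The graph stays acyclic.

No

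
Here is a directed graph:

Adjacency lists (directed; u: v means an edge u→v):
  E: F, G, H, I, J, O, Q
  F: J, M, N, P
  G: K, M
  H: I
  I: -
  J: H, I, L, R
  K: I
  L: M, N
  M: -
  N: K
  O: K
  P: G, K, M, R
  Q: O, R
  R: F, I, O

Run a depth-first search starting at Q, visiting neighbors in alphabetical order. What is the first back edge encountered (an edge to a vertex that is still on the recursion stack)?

J→R

DFS from Q (visiting neighbors in alphabetical order); mark gray on enter, black on exit:
Q gray
  O gray
    K gray
      I gray
      I black
    K black
  O black
  R gray
    F gray
      J gray
        H gray
          H→I: I black — skip
        H black
        J→I: I black — skip
        L gray
          M gray
          M black
          N gray
            N→K: K black — skip
          N black
        L black
        J→R: R is gray → back edge
First back edge: J → R.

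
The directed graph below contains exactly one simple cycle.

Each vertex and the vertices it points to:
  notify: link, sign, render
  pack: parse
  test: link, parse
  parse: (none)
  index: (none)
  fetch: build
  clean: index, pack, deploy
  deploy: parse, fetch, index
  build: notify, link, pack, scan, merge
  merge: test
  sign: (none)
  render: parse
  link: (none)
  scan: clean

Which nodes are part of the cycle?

scan, build, clean, fetch, deploy

DFS with gray/black marking from build:
build gray
  notify gray
    link gray
    link black
    sign gray
    sign black
    render gray
      parse gray
      parse black
    render black
  notify black
  build→link: link black — skip
  pack gray
    pack→parse: parse black — skip
  pack black
  scan gray
    clean gray
      index gray
      index black
      clean→pack: pack black — skip
      deploy gray
        deploy→parse: parse black — skip
        fetch gray
          fetch→build: build is gray → back edge
Back edge closes the cycle build → scan → clean → deploy → fetch → build; its vertices are {scan, build, clean, fetch, deploy}.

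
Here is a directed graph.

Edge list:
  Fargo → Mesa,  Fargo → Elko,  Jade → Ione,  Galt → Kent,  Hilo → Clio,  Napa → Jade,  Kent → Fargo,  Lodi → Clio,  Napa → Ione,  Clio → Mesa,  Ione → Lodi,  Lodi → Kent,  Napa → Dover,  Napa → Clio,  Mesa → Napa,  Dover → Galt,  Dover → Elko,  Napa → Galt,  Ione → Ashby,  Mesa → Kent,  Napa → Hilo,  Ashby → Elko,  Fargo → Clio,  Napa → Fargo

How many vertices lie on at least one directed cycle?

11

A vertex is on a directed cycle iff it belongs to a strongly connected component of size ≥ 2 (or has a self-loop).
The vertices on cycles are {Clio, Galt, Hilo, Ione, Jade, Kent, Lodi, Mesa, Napa, Dover, Fargo} — 11 in total.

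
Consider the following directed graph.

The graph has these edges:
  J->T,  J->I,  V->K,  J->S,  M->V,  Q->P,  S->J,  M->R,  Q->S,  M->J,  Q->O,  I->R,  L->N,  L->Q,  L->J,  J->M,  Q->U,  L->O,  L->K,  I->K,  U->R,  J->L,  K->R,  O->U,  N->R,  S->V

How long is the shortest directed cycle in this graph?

For each vertex v, BFS finds the shortest path from v back to v.
The shortest such closed walk is J → L → J, length 2.

2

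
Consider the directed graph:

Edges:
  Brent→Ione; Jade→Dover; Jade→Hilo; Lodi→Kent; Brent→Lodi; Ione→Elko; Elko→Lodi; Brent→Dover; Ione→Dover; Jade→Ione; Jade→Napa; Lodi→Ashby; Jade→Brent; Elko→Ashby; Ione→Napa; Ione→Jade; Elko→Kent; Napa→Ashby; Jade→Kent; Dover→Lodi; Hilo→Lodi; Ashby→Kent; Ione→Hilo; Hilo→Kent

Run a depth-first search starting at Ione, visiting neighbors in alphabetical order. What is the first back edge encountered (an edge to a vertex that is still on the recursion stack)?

DFS from Ione (visiting neighbors in alphabetical order); mark gray on enter, black on exit:
Ione gray
  Dover gray
    Lodi gray
      Ashby gray
        Kent gray
        Kent black
      Ashby black
      Lodi→Kent: Kent black — skip
    Lodi black
  Dover black
  Elko gray
    Elko→Ashby: Ashby black — skip
    Elko→Kent: Kent black — skip
    Elko→Lodi: Lodi black — skip
  Elko black
  Hilo gray
    Hilo→Kent: Kent black — skip
    Hilo→Lodi: Lodi black — skip
  Hilo black
  Jade gray
    Brent gray
      Brent→Dover: Dover black — skip
      Brent→Ione: Ione is gray → back edge
First back edge: Brent → Ione.

Brent->Ione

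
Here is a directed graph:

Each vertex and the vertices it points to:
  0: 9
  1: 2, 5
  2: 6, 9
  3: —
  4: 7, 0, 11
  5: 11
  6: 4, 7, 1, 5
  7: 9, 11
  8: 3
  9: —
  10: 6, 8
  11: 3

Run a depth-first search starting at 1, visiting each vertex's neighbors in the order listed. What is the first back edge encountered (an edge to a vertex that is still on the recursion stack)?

6→1

DFS from 1 (visiting each vertex's neighbors in the order listed); mark gray on enter, black on exit:
1 gray
  2 gray
    6 gray
      4 gray
        7 gray
          9 gray
          9 black
          11 gray
            3 gray
            3 black
          11 black
        7 black
        0 gray
          0→9: 9 black — skip
        0 black
        4→11: 11 black — skip
      4 black
      6→7: 7 black — skip
      6→1: 1 is gray → back edge
First back edge: 6 → 1.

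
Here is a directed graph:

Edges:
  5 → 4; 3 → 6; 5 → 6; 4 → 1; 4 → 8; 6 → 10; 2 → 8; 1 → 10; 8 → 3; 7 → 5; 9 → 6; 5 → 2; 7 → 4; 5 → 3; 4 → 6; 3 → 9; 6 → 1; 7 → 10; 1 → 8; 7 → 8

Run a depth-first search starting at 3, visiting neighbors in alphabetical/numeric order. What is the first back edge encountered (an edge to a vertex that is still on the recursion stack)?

8→3

DFS from 3 (visiting neighbors in alphabetical/numeric order); mark gray on enter, black on exit:
3 gray
  6 gray
    1 gray
      8 gray
        8→3: 3 is gray → back edge
First back edge: 8 → 3.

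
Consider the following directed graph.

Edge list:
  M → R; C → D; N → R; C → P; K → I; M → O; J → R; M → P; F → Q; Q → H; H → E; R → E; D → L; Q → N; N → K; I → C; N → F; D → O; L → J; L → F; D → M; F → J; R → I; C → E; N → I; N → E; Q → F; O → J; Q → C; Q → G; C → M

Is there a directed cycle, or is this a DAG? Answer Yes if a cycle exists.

Yes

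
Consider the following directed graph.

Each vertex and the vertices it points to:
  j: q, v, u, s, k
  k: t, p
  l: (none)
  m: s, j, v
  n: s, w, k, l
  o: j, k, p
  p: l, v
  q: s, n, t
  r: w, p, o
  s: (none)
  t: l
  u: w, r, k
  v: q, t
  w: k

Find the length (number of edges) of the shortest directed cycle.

For each vertex v, BFS finds the shortest path from v back to v.
The shortest such closed walk is j → u → r → o → j, length 4.

4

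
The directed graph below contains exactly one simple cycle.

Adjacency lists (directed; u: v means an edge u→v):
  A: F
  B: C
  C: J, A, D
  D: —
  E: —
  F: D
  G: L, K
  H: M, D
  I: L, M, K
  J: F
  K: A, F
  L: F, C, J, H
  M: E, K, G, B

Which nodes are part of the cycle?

G, H, L, M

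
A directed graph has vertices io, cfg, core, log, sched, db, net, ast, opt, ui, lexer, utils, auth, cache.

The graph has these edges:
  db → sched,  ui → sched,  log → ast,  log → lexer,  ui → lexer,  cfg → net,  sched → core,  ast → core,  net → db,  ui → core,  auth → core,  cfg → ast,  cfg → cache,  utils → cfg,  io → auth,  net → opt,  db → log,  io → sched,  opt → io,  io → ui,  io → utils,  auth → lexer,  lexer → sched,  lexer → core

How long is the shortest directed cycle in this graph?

5

For each vertex v, BFS finds the shortest path from v back to v.
The shortest such closed walk is opt → io → utils → cfg → net → opt, length 5.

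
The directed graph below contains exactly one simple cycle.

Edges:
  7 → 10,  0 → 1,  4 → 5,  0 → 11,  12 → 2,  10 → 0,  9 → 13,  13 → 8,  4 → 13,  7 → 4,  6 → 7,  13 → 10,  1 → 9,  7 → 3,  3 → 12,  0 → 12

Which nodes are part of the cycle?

DFS with gray/black marking from 10:
10 gray
  0 gray
    11 gray
    11 black
    12 gray
      2 gray
      2 black
    12 black
    1 gray
      9 gray
        13 gray
          8 gray
          8 black
          13→10: 10 is gray → back edge
Back edge closes the cycle 10 → 0 → 1 → 9 → 13 → 10; its vertices are {0, 1, 9, 10, 13}.

0, 1, 9, 10, 13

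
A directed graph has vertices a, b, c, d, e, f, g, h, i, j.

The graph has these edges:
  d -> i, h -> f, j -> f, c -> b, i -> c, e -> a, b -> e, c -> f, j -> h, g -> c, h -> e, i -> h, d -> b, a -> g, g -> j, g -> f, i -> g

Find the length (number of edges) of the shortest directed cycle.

5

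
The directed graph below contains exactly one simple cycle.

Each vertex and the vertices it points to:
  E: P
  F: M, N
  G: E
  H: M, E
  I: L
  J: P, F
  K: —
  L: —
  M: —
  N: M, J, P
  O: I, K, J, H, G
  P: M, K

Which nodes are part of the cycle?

F, J, N

DFS with gray/black marking from J:
J gray
  P gray
    M gray
    M black
    K gray
    K black
  P black
  F gray
    F→M: M black — skip
    N gray
      N→M: M black — skip
      N→J: J is gray → back edge
Back edge closes the cycle J → F → N → J; its vertices are {F, J, N}.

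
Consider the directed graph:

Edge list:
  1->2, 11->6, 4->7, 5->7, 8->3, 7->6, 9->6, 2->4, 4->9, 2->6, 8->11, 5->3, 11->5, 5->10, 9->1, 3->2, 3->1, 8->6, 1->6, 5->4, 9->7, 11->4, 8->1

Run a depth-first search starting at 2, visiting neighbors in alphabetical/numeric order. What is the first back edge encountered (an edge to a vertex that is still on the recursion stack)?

DFS from 2 (visiting neighbors in alphabetical/numeric order); mark gray on enter, black on exit:
2 gray
  4 gray
    7 gray
      6 gray
      6 black
    7 black
    9 gray
      1 gray
        1→2: 2 is gray → back edge
First back edge: 1 → 2.

1->2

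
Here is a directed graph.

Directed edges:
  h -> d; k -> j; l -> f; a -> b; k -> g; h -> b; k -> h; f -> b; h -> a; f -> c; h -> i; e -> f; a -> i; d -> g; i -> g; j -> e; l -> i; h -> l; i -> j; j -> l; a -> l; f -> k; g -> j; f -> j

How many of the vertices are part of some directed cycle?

A vertex is on a directed cycle iff it belongs to a strongly connected component of size ≥ 2 (or has a self-loop).
The vertices on cycles are {a, d, e, f, g, h, i, j, k, l} — 10 in total.

10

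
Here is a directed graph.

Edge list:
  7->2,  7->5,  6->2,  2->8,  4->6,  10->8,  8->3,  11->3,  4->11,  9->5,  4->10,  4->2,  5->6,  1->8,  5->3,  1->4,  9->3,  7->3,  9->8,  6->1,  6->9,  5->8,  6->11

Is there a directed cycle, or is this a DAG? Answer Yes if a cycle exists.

DFS with white/gray/black marking, starting from 2:
2 gray
  8 gray
    3 gray
    3 black
  8 black
2 black
1 gray
  4 gray
    6 gray
      6→2: 2 black — skip
      11 gray
        11→3: 3 black — skip
      11 black
      6→1: 1 is gray → back edge
Back edge found, so a cycle exists: 1 → 4 → 6 → 1.

Yes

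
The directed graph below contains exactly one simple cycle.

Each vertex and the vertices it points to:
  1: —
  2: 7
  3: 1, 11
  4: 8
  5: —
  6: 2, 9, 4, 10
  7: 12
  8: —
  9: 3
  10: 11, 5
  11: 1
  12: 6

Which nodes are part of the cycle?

2, 6, 7, 12

DFS with gray/black marking from 6:
6 gray
  2 gray
    7 gray
      12 gray
        12→6: 6 is gray → back edge
Back edge closes the cycle 6 → 2 → 7 → 12 → 6; its vertices are {2, 6, 7, 12}.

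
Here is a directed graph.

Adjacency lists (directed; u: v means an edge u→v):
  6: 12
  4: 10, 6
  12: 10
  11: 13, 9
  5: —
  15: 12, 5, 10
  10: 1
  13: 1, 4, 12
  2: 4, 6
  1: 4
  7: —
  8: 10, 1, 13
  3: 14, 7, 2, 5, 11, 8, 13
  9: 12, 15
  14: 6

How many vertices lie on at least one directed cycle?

5

A vertex is on a directed cycle iff it belongs to a strongly connected component of size ≥ 2 (or has a self-loop).
The vertices on cycles are {1, 4, 6, 10, 12} — 5 in total.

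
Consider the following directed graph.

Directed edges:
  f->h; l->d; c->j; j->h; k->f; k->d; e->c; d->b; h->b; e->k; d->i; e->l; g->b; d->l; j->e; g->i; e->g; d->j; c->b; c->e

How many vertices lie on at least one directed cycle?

6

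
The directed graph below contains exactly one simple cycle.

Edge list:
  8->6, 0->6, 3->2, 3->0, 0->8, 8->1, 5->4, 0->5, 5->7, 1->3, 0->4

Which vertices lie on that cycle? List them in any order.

0, 1, 3, 8

DFS with gray/black marking from 3:
3 gray
  2 gray
  2 black
  0 gray
    6 gray
    6 black
    5 gray
      4 gray
      4 black
      7 gray
      7 black
    5 black
    0→4: 4 black — skip
    8 gray
      1 gray
        1→3: 3 is gray → back edge
Back edge closes the cycle 3 → 0 → 8 → 1 → 3; its vertices are {0, 1, 3, 8}.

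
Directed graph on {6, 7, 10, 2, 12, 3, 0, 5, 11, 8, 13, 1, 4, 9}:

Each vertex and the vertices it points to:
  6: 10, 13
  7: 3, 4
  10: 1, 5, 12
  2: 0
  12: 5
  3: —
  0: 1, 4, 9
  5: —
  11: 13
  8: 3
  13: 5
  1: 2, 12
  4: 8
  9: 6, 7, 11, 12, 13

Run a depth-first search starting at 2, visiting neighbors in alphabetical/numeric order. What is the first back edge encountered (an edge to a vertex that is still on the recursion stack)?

DFS from 2 (visiting neighbors in alphabetical/numeric order); mark gray on enter, black on exit:
2 gray
  0 gray
    1 gray
      1→2: 2 is gray → back edge
First back edge: 1 → 2.

1→2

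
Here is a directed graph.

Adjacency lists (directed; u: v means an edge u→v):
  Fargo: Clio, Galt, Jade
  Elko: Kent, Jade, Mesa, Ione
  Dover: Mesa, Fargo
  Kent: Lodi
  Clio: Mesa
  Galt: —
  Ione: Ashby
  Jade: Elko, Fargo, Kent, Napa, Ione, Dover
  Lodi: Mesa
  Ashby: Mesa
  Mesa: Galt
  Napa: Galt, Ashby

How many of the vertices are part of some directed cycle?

4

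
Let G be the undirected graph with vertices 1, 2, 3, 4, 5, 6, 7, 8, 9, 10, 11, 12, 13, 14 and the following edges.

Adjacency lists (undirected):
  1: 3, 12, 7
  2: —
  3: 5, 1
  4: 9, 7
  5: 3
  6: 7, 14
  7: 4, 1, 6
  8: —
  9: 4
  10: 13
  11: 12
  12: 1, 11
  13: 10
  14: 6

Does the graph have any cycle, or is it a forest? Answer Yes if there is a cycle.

DFS, tracking each vertex's parent; an edge to a visited non-parent vertex closes a cycle.
Start from 13:
visit 13 (parent –)
  visit 10 (parent 13)
    10–13: parent, skip
visit 1 (parent –)
  visit 3 (parent 1)
    visit 5 (parent 3)
      5–3: parent, skip
    3–1: parent, skip
  visit 12 (parent 1)
    12–1: parent, skip
    visit 11 (parent 12)
      11–12: parent, skip
  visit 7 (parent 1)
    visit 4 (parent 7)
      visit 9 (parent 4)
        9–4: parent, skip
      4–7: parent, skip
    7–1: parent, skip
    visit 6 (parent 7)
      6–7: parent, skip
      visit 14 (parent 6)
        14–6: parent, skip
visit 2 (parent –)
visit 8 (parent –)
No non-parent visited neighbor found — the graph is a forest.

No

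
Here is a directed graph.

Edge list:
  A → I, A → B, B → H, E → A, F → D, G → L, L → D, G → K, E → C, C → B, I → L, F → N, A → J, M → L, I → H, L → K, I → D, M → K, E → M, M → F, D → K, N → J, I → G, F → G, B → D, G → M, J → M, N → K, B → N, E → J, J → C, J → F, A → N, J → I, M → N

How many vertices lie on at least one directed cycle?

8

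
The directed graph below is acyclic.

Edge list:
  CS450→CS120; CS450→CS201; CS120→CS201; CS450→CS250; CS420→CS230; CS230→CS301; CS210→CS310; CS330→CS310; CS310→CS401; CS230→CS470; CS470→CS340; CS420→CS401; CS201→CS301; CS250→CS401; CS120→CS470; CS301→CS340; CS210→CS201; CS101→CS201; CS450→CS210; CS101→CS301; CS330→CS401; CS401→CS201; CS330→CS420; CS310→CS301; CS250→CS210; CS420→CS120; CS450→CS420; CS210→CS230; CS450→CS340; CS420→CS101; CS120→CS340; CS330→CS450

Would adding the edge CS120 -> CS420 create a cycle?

Yes

Adding CS120→CS420 creates a cycle iff CS420 can already reach CS120.
Path from CS420: CS420 → CS120.
So CS420 → … → CS120 → CS420 is a cycle.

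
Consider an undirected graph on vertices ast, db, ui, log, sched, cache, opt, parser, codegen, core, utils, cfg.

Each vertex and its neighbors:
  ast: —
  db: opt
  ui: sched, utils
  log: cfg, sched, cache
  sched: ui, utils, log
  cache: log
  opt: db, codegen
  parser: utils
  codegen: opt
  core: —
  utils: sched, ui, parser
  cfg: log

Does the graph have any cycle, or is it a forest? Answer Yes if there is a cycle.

DFS, tracking each vertex's parent; an edge to a visited non-parent vertex closes a cycle.
Start from sched:
visit sched (parent –)
  visit ui (parent sched)
    ui–sched: parent, skip
    visit utils (parent ui)
      utils–sched: sched visited and ≠ parent → cycle
Cycle: sched – ui – utils – sched.

Yes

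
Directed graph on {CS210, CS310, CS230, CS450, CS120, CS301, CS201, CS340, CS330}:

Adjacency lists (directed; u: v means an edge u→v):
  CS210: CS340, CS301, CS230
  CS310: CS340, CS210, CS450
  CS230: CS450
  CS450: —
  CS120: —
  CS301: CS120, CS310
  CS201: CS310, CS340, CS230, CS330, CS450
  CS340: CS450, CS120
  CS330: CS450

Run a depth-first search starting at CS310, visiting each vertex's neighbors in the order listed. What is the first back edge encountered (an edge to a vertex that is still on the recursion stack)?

CS301→CS310

DFS from CS310 (visiting each vertex's neighbors in the order listed); mark gray on enter, black on exit:
CS310 gray
  CS340 gray
    CS450 gray
    CS450 black
    CS120 gray
    CS120 black
  CS340 black
  CS210 gray
    CS210→CS340: CS340 black — skip
    CS301 gray
      CS301→CS120: CS120 black — skip
      CS301→CS310: CS310 is gray → back edge
First back edge: CS301 → CS310.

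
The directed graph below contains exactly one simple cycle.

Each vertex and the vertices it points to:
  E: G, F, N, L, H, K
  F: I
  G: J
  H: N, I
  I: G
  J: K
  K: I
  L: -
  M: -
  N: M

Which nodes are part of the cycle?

G, I, J, K

DFS with gray/black marking from G:
G gray
  J gray
    K gray
      I gray
        I→G: G is gray → back edge
Back edge closes the cycle G → J → K → I → G; its vertices are {G, I, J, K}.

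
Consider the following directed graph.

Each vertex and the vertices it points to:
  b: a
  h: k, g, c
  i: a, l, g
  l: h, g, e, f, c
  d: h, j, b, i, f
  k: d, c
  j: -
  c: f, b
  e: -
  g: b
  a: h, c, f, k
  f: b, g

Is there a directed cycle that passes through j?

No

j lies on a cycle iff there is a path from j back to itself.
Exploring from j, it never reaches itself; equivalently, its strongly connected component is a singleton.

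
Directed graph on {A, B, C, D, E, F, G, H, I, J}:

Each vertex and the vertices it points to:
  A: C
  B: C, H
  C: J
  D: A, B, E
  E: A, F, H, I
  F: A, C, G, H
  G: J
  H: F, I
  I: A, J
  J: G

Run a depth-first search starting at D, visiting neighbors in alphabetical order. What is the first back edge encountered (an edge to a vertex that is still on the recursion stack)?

G->J

DFS from D (visiting neighbors in alphabetical order); mark gray on enter, black on exit:
D gray
  A gray
    C gray
      J gray
        G gray
          G→J: J is gray → back edge
First back edge: G → J.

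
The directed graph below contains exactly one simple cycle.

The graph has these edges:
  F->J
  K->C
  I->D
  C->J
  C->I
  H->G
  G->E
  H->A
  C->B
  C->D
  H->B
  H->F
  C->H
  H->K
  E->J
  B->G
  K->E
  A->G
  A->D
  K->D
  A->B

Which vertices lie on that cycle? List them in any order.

DFS with gray/black marking from K:
K gray
  E gray
    J gray
    J black
  E black
  D gray
  D black
  C gray
    C→J: J black — skip
    H gray
      A gray
        B gray
          G gray
            G→E: E black — skip
          G black
        B black
        A→G: G black — skip
        A→D: D black — skip
      A black
      H→K: K is gray → back edge
Back edge closes the cycle K → C → H → K; its vertices are {C, H, K}.

C, H, K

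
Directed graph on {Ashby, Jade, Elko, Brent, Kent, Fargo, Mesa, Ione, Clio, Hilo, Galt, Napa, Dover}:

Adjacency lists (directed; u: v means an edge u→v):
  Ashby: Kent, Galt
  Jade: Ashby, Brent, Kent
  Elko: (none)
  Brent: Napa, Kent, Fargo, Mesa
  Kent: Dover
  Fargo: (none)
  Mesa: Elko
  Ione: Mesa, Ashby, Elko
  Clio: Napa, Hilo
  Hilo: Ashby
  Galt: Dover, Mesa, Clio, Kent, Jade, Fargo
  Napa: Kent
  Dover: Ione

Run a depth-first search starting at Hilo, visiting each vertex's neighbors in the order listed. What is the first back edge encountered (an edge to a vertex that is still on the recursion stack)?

Ione->Ashby

DFS from Hilo (visiting each vertex's neighbors in the order listed); mark gray on enter, black on exit:
Hilo gray
  Ashby gray
    Kent gray
      Dover gray
        Ione gray
          Mesa gray
            Elko gray
            Elko black
          Mesa black
          Ione→Ashby: Ashby is gray → back edge
First back edge: Ione → Ashby.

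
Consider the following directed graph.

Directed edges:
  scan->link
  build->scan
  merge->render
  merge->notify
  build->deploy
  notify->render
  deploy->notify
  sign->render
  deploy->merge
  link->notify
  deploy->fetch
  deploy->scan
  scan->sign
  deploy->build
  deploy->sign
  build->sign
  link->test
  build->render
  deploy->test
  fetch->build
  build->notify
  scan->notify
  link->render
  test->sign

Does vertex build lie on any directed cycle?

build is on a cycle iff build can reach itself via ≥1 edge.
build → deploy → build — yes.

Yes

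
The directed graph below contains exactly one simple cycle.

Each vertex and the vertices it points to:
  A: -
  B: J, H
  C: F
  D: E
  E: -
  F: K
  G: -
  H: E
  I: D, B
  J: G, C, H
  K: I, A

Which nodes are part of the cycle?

B, C, F, I, J, K

DFS with gray/black marking from K:
K gray
  I gray
    D gray
      E gray
      E black
    D black
    B gray
      J gray
        G gray
        G black
        C gray
          F gray
            F→K: K is gray → back edge
Back edge closes the cycle K → I → B → J → C → F → K; its vertices are {B, C, F, I, J, K}.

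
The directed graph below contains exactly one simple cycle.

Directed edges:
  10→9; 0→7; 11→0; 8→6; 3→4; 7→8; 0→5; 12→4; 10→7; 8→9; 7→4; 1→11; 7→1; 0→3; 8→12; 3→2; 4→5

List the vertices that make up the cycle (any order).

DFS with gray/black marking from 7:
7 gray
  1 gray
    11 gray
      0 gray
        3 gray
          2 gray
          2 black
          4 gray
            5 gray
            5 black
          4 black
        3 black
        0→5: 5 black — skip
        0→7: 7 is gray → back edge
Back edge closes the cycle 7 → 1 → 11 → 0 → 7; its vertices are {0, 1, 7, 11}.

0, 1, 7, 11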